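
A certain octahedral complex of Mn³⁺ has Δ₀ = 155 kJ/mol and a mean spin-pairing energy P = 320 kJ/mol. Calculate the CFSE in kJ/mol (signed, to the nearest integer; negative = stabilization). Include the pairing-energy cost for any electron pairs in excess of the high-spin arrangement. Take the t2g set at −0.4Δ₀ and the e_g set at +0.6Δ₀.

-93

Mn³⁺: group 7, so d-count = 7 − 3 = 4.
With Δ₀ < P the complex is high-spin.
That gives t2g^3 e_g^1.
Orbital CFSE = -0.6Δ₀ = -0.6 × 155 = -93 kJ/mol.
High-spin has no excess pairs, so no pairing correction applies.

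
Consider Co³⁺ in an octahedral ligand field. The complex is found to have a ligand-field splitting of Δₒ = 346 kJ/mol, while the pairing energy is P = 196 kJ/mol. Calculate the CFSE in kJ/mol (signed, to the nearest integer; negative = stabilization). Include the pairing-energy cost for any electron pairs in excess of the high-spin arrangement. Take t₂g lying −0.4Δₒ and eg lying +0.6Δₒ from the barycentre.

Co³⁺: group 9, so d-count = 9 − 3 = 6.
Δₒ > P, so pairing is preferred: the ground state is low-spin.
That gives t₂g⁶ eg⁰.
Orbital CFSE = -2.4Δₒ = -2.4 × 346 = -830 kJ/mol.
Excess pairs vs high-spin: 3 − 1 = 2; pairing cost = +392 kJ/mol.
Net CFSE = -830 + 392 = -438 kJ/mol.

-438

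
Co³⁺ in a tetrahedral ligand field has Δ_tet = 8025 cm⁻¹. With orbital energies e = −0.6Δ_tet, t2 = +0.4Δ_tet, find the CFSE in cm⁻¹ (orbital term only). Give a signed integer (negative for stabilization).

-4815

Co sits in group 9; removing 3 electrons leaves Co³⁺ with 9 − 3 = 6 d electrons.
Tetrahedral fields are weak (Δₜ ≈ 4/9 Δₒ), so electrons fill high-spin.
Configuration: e^3 t2^3.
CFSE(orbital) = 3×(-0.6Δ_tet) + 3×(0.4Δ_tet) = -0.6Δ_tet; with Δ_tet = 8025 cm⁻¹ that is -4815 cm⁻¹.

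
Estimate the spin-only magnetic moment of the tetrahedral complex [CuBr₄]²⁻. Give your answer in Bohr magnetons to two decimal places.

1.73 Bohr magnetons

Each Br⁻ contributes -1; 4 × (-1) = -4. With overall charge -2, Cu is in the +2 oxidation state.
Cu is in group 11, so Cu²⁺ is d⁹ (11 − 2 = 9).
With tetrahedral geometry the complex is necessarily high-spin.
Configuration: e⁴ t₂⁵ → 1 unpaired electron.
μ(spin-only) = √[1(1+2)] = √3 ≈ 1.73 Bohr magnetons.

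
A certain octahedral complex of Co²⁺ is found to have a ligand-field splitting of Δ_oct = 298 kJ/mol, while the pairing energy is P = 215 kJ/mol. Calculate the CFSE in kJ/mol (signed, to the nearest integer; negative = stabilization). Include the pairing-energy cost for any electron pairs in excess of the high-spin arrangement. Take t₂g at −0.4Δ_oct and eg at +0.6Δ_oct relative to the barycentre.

Co is in group 9, so Co²⁺ is d⁷ (9 − 2 = 7).
Since Δ_oct = 298 kJ/mol > P = 215 kJ/mol, the complex adopts the low-spin configuration.
Filling d⁷ accordingly: t₂g⁶ eg¹.
Orbital CFSE = -1.8Δ_oct = -1.8 × 298 = -536 kJ/mol.
Excess pairs vs high-spin: 3 − 2 = 1; pairing cost = +215 kJ/mol.
Net CFSE = -536 + 215 = -321 kJ/mol.

-321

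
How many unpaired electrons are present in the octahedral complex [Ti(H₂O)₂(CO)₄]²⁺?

2

Ligand charges: 2×(+0) from H₂O and 4×(+0) from CO sum to +0; with overall charge +2, Ti is +2.
Ti sits in group 4; removing 2 electrons leaves Ti²⁺ with 4 − 2 = 2 d electrons.
Configuration: t₂g² eg⁰, giving 2 unpaired electrons.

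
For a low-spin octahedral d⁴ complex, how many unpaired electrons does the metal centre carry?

Configuration: t2g^4 e_g^0, giving 2 unpaired electrons.

2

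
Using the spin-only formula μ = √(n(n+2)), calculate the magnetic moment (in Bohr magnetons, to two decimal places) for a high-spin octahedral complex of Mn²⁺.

5.92 Bohr magnetons

Mn is in group 7, so Mn²⁺ is d⁵ (7 − 2 = 5).
Configuration: t₂g³ eg² → 5 unpaired electrons.
μ(spin-only) = √[5(5+2)] = √35 ≈ 5.92 Bohr magnetons.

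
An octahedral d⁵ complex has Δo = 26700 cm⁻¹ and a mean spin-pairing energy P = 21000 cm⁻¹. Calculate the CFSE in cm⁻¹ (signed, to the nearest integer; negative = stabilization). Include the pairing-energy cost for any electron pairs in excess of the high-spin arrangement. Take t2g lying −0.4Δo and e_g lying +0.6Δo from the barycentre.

Δo > P, so pairing is preferred: the ground state is low-spin.
That gives t2g^5 e_g^0.
Orbital CFSE = -2.0Δo = -2.0 × 26700 = -53400 cm⁻¹.
Excess pairs vs high-spin: 2 − 0 = 2; pairing cost = +42000 cm⁻¹.
Net CFSE = -53400 + 42000 = -11400 cm⁻¹.

-11400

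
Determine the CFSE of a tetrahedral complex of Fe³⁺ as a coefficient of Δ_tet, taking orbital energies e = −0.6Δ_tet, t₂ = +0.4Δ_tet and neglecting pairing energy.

Fe is in group 8, so Fe³⁺ is d⁵ (8 − 3 = 5).
With tetrahedral geometry the complex is necessarily high-spin.
Configuration: e² t₂³.
CFSE = 2(-0.6Δ_tet) + 3(0.4Δ_tet) = -1.2Δ_tet + 1.2Δ_tet = 0.0Δ_tet.

0.0 Δ_tet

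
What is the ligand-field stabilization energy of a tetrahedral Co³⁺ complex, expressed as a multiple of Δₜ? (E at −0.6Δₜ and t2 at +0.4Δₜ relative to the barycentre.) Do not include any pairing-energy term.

-0.6 Δₜ

Co sits in group 9; removing 3 electrons leaves Co³⁺ with 9 − 3 = 6 d electrons.
Tetrahedral splitting is small, so the complex is high-spin.
Configuration: e^3 t2^3.
CFSE = 3(-0.6Δₜ) + 3(0.4Δₜ) = -1.8Δₜ + 1.2Δₜ = -0.6Δₜ.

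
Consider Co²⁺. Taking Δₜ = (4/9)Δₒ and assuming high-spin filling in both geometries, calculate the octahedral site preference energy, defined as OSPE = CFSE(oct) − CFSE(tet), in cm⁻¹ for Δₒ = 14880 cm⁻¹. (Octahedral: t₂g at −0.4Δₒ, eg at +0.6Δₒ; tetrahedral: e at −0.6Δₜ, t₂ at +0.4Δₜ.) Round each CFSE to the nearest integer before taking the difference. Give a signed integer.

Co²⁺: group 9, so d-count = 9 − 2 = 7.
Octahedral (high-spin): t₂g⁵ eg², CFSE = 5(−0.4) + 2(+0.6) = -0.8Δₒ = -0.8 × 14880 = -11904 cm⁻¹.
Tetrahedral: e⁴ t₂³, CFSE = 4(−0.6) + 3(+0.4) = -1.2Δₜ = -1.2 × (4/9) × 14880 = -7936 cm⁻¹.
Subtracting, OSPE = -11904 − (-7936) = -3968 cm⁻¹.

-3968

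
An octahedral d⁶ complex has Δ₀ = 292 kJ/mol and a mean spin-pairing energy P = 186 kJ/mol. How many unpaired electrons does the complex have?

Since Δ₀ = 292 kJ/mol > P = 186 kJ/mol, the complex adopts the low-spin configuration.
Configuration: t2g^6 e_g^0.
Unpaired electrons: 0.

0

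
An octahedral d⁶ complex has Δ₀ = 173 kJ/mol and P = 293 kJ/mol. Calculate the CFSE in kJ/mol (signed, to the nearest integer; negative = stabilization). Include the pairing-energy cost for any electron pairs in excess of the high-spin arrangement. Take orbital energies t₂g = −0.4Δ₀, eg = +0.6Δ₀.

-69

With Δ₀ < P the complex is high-spin.
That gives t₂g⁴ eg².
Orbital CFSE = -0.4Δ₀ = -0.4 × 173 = -69 kJ/mol.
High-spin has no excess pairs, so no pairing correction applies.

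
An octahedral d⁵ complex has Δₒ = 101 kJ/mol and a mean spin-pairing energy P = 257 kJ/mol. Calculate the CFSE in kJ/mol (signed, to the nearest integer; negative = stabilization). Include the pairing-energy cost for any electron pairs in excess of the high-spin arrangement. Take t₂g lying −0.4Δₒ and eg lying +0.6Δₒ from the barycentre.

0

Δₒ < P, so pairing is avoided: the ground state is high-spin.
Configuration: t₂g³ eg².
Orbital CFSE = 0.0Δₒ = 0.0 × 101 = 0 kJ/mol.
High-spin has no excess pairs, so no pairing correction applies.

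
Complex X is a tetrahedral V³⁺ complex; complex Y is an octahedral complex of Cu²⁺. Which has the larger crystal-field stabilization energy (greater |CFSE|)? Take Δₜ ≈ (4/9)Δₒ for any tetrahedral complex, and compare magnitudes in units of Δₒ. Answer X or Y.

X: V is in group 5, so V³⁺ is d² (5 − 3 = 2); With tetrahedral geometry the complex is necessarily high-spin; e² t₂⁰, CFSE = -1.2Δₜ ≈ -0.53Δₒ.
Y: Cu sits in group 11; removing 2 electrons leaves Cu²⁺ with 11 − 2 = 9 d electrons; t₂g⁶ eg³, CFSE = -0.6Δₒ.
So Y has the larger |CFSE|.

Y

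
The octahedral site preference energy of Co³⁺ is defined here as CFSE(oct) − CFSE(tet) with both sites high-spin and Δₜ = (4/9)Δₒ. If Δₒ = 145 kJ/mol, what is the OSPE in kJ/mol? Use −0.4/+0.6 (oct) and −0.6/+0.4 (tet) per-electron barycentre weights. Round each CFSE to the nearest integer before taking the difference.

Group 9 minus oxidation state +3 gives a d⁶ configuration for Co³⁺.
Octahedral (high-spin): t₂g⁴ eg², CFSE = 4(−0.4) + 2(+0.6) = -0.4Δₒ = -0.4 × 145 = -58 kJ/mol.
Tetrahedral: e³ t₂³, CFSE = 3(−0.6) + 3(+0.4) = -0.6Δₜ = -0.6 × (4/9) × 145 = -39 kJ/mol.
OSPE = CFSE(oct) − CFSE(tet) = -58 − (-39) = -19 kJ/mol.

-19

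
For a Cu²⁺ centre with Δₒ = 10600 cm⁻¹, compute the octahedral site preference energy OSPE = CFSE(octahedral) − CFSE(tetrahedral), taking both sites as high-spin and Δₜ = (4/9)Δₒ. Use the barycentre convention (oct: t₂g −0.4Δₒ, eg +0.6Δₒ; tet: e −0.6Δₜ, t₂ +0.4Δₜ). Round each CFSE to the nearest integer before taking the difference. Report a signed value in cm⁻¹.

-4476

Cu sits in group 11; removing 2 electrons leaves Cu²⁺ with 11 − 2 = 9 d electrons.
In an octahedral site d⁹ (HS) is t₂g⁶ eg³, giving CFSE(oct) = -0.6Δₒ = -6360 cm⁻¹.
Tetrahedral: e⁴ t₂⁵, CFSE = 4(−0.6) + 5(+0.4) = -0.4Δₜ = -0.4 × (4/9) × 10600 = -1884 cm⁻¹.
Subtracting, OSPE = -6360 − (-1884) = -4476 cm⁻¹.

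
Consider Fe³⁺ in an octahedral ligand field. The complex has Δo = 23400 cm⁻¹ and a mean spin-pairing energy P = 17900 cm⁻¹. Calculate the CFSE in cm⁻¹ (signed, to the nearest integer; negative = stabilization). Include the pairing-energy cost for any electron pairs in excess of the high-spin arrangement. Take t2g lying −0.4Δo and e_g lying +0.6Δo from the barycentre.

-11000

Fe sits in group 8; removing 3 electrons leaves Fe³⁺ with 8 − 3 = 5 d electrons.
With Δo > P the complex is low-spin.
That gives t2g^5 e_g^0.
Orbital CFSE = -2.0Δo = -2.0 × 23400 = -46800 cm⁻¹.
Excess pairs vs high-spin: 2 − 0 = 2; pairing cost = +35800 cm⁻¹.
Net CFSE = -46800 + 35800 = -11000 cm⁻¹.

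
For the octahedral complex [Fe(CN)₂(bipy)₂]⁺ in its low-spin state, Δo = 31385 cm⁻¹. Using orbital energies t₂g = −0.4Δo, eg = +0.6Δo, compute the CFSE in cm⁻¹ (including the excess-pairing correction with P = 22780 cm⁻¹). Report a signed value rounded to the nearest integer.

Ligand charges: 2×(-1) from CN⁻ and 2×(+0) from bipy sum to -2; with overall charge +1, Fe is +3.
Fe sits in group 8; removing 3 electrons leaves Fe³⁺ with 8 − 3 = 5 d electrons.
Configuration: t₂g⁵ eg⁰.
CFSE(orbital) = 5×(-0.4Δo) + 0×(0.6Δo) = -2.0Δo; with Δo = 31385 cm⁻¹ that is -62770 cm⁻¹.
High-spin d⁵ would be t₂g³ eg² with 0 pairs; low-spin has 2, so 2 excess pairs cost +2P = +45560 cm⁻¹.
Combining: -62770 + 45560 = -17210 cm⁻¹.

-17210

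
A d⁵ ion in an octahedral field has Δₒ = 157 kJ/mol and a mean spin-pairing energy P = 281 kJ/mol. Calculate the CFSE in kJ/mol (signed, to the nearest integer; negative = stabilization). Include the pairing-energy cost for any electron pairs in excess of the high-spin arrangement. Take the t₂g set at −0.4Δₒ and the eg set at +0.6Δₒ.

Δₒ < P, so pairing is avoided: the ground state is high-spin.
That gives t₂g³ eg².
Orbital CFSE = 0.0Δₒ = 0.0 × 157 = 0 kJ/mol.
High-spin has no excess pairs, so no pairing correction applies.

0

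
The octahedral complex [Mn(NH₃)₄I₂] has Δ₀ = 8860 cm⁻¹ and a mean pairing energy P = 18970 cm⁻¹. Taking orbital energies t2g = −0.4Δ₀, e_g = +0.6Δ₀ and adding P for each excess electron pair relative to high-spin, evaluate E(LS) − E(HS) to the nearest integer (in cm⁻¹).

Ligand charges: 4×(+0) from NH₃ and 2×(-1) from I⁻ sum to -2; with overall charge +0, Mn is +2.
Mn²⁺: group 7, so d-count = 7 − 2 = 5.
High-spin: t2g^3 e_g^2, CFSE = 0.0Δ₀ = 0 cm⁻¹.
For low-spin the configuration is t2g^5 e_g^0: orbital energy -2.0 × 8860 = -17720 cm⁻¹, and 2 additional pairs relative to high-spin add 37940 cm⁻¹, giving 20220 cm⁻¹.
The difference is 20220 − (0) = 20220 cm⁻¹, so high-spin lies lower.

20220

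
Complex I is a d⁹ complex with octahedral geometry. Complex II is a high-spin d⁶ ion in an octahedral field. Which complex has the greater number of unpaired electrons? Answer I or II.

I: t₂g⁶ eg³ → 1 unpaired.
II: t2g^4 e_g^2 → 4 unpaired.
So II has more unpaired electrons.

II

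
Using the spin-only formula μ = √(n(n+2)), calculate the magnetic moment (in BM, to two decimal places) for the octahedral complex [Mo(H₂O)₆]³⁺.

3.87 BM

H₂O is neutral, so the +3 overall charge sits on Mo: oxidation state +3.
Mo is in group 6, so Mo³⁺ is d³ (6 − 3 = 3).
For octahedral d³ the high- and low-spin configurations coincide.
Configuration: t2g^3 e_g^0 → 3 unpaired electrons.
μ(spin-only) = √[3(3+2)] = √15 ≈ 3.87 BM.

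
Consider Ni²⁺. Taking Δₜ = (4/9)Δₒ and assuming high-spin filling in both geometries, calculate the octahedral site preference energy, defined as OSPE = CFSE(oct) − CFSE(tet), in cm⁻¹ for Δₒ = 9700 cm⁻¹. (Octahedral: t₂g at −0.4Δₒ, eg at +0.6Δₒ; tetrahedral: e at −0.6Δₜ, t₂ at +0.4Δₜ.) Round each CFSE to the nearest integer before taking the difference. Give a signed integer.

-8191

Ni sits in group 10; removing 2 electrons leaves Ni²⁺ with 10 − 2 = 8 d electrons.
Octahedral high-spin t2g^6 e_g^2: CFSE = -1.2 × 9700 = -11640 cm⁻¹.
In a tetrahedral site the filling is e^4 t2^4: CFSE(tet) = -0.8Δₜ = -0.8 × (4/9)(9700) = -3449 cm⁻¹.
OSPE = -11640 − (-3449) = -8191 cm⁻¹.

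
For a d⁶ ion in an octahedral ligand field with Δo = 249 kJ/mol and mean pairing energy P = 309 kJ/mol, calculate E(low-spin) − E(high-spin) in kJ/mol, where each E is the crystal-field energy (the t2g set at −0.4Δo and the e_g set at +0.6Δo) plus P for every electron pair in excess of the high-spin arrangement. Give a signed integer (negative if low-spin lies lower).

120

High-spin: t2g^4 e_g^2, CFSE = -0.4Δo = -100 kJ/mol.
For low-spin the configuration is t2g^6 e_g^0: orbital energy -2.4 × 249 = -598 kJ/mol, and 2 additional pairs relative to high-spin add 618 kJ/mol, giving 20 kJ/mol.
E(LS) − E(HS) = 20 − (-100) = 120 kJ/mol.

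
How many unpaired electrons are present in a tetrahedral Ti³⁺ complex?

Ti sits in group 4; removing 3 electrons leaves Ti³⁺ with 4 − 3 = 1 d electrons.
Tetrahedral splitting is small, so the complex is high-spin.
Configuration: e^1 t2^0, giving 1 unpaired electron.

1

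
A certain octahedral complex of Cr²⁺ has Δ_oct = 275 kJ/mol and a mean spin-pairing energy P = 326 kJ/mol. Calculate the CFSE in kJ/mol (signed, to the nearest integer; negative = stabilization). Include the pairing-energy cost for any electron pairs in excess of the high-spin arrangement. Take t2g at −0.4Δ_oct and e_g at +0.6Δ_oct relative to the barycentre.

-165

Group 6 minus oxidation state +2 gives a d⁴ configuration for Cr²⁺.
Here Δ_oct < P (275 < 326), so the high-spin state is favoured.
Configuration: t2g^3 e_g^1.
Orbital CFSE = -0.6Δ_oct = -0.6 × 275 = -165 kJ/mol.
High-spin has no excess pairs, so no pairing correction applies.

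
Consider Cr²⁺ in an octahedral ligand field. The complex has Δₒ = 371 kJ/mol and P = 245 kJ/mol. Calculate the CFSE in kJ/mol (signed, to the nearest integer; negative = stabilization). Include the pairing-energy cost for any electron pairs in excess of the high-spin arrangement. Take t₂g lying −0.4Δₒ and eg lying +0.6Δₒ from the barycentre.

Cr sits in group 6; removing 2 electrons leaves Cr²⁺ with 6 − 2 = 4 d electrons.
Since Δₒ = 371 kJ/mol > P = 245 kJ/mol, the complex adopts the low-spin configuration.
Filling d⁴ accordingly: t₂g⁴ eg⁰.
Orbital CFSE = -1.6Δₒ = -1.6 × 371 = -594 kJ/mol.
Excess pairs vs high-spin: 1 − 0 = 1; pairing cost = +245 kJ/mol.
Net CFSE = -594 + 245 = -349 kJ/mol.

-349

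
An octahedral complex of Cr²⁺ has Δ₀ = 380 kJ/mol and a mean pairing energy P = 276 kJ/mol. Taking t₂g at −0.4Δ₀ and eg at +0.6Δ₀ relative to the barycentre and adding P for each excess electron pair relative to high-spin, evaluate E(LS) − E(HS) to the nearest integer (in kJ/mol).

Cr²⁺: group 6, so d-count = 6 − 2 = 4.
In the high-spin limit (t₂g³ eg¹) the orbital term is -0.6Δ₀ = -228 kJ/mol, with no excess pairing.
Low-spin: t₂g⁴ eg⁰, orbital CFSE = -1.6Δ₀ = -608 kJ/mol; plus 1 excess pair × P = +276 kJ/mol; total -332 kJ/mol.
Thus E(LS) − E(HS) = -104 kJ/mol.

-104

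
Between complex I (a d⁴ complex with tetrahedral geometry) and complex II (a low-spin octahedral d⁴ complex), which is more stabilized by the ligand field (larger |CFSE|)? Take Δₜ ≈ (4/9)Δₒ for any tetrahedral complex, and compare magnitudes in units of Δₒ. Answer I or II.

II

I: Tetrahedral splitting is small, so the complex is high-spin; e² t₂², CFSE = -0.4Δₜ ≈ -0.18Δₒ.
II: t₂g⁴ eg⁰, CFSE = -1.6Δₒ.
So II has the larger |CFSE|.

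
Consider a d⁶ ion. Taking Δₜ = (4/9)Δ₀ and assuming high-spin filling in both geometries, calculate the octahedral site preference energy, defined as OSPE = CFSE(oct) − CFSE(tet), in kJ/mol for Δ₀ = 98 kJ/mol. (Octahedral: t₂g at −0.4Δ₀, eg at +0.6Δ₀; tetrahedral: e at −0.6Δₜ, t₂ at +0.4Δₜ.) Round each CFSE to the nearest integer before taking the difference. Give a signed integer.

-13

Octahedral high-spin t2g^4 e_g^2: CFSE = -0.4 × 98 = -39 kJ/mol.
In a tetrahedral site the filling is e^3 t2^3: CFSE(tet) = -0.6Δₜ = -0.6 × (4/9)(98) = -26 kJ/mol.
Subtracting, OSPE = -39 − (-26) = -13 kJ/mol.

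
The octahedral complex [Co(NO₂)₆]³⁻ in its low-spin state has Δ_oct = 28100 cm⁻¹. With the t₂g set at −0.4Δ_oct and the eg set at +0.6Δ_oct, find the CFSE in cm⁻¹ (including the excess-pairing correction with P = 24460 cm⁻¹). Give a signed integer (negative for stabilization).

-18520

Each NO₂⁻ contributes -1; 6 × (-1) = -6. With overall charge -3, Co is in the +3 oxidation state.
Co³⁺: group 9, so d-count = 9 − 3 = 6.
The d⁶ electrons fill as t₂g⁶ eg⁰.
Orbital CFSE = 6(-0.4) + 0(0.6) = -2.4Δ_oct = -2.4 × 28100 = -67440 cm⁻¹.
High-spin d⁶ would be t₂g⁴ eg² with 1 pair; low-spin has 3, so 2 excess pairs cost +2P = +48920 cm⁻¹.
Net CFSE = -67440 + 48920 = -18520 cm⁻¹.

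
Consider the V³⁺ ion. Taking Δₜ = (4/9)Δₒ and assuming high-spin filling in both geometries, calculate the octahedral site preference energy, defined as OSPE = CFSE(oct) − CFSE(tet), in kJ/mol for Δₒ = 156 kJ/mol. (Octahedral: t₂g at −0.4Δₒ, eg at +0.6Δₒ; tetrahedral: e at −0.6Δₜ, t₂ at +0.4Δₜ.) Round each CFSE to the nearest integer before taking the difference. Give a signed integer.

Group 5 minus oxidation state +3 gives a d² configuration for V³⁺.
Octahedral (high-spin): t2g^2 e_g^0, CFSE = 2(−0.4) + 0(+0.6) = -0.8Δₒ = -0.8 × 156 = -125 kJ/mol.
Tetrahedral: e^2 t2^0, CFSE = 2(−0.6) + 0(+0.4) = -1.2Δₜ = -1.2 × (4/9) × 156 = -83 kJ/mol.
OSPE = CFSE(oct) − CFSE(tet) = -125 − (-83) = -42 kJ/mol.

-42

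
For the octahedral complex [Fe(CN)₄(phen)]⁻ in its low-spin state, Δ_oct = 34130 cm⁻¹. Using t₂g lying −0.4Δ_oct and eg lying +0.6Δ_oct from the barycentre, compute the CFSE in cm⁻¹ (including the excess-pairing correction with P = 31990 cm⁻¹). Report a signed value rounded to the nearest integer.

-4280

Ligand charges: 4×(-1) from CN⁻ and 1×(+0) from phen sum to -4; with overall charge -1, Fe is +3.
Fe³⁺: group 8, so d-count = 8 − 3 = 5.
The d⁵ electrons fill as t₂g⁵ eg⁰.
Orbital CFSE = 5(-0.4) + 0(0.6) = -2.0Δ_oct = -2.0 × 34130 = -68260 cm⁻¹.
Relative to high-spin t₂g³ eg² (0 paired), the low-spin configuration has 2 additional pairs, contributing +2 × 31990 = +63980 cm⁻¹.
Net CFSE = -68260 + 63980 = -4280 cm⁻¹.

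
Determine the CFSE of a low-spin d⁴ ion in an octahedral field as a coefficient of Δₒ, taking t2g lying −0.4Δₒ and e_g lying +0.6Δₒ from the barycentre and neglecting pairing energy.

Configuration: t2g^4 e_g^0.
CFSE = 4(-0.4Δₒ) + 0(0.6Δₒ) = -1.6Δₒ + 0.0Δₒ = -1.6Δₒ.

-1.6 Δₒ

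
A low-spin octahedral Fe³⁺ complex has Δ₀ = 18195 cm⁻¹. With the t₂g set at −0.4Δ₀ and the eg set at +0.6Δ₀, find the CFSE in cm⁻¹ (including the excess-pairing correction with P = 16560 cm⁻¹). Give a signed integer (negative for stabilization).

Fe sits in group 8; removing 3 electrons leaves Fe³⁺ with 8 − 3 = 5 d electrons.
Configuration: t₂g⁵ eg⁰.
CFSE(orbital) = 5×(-0.4Δ₀) + 0×(0.6Δ₀) = -2.0Δ₀; with Δ₀ = 18195 cm⁻¹ that is -36390 cm⁻¹.
Pairing penalty: 2 pairs vs 0 in the high-spin reference → 2 extra × P = 33120 cm⁻¹.
Overall CFSE = -36390 + 33120 = -3270 cm⁻¹.

-3270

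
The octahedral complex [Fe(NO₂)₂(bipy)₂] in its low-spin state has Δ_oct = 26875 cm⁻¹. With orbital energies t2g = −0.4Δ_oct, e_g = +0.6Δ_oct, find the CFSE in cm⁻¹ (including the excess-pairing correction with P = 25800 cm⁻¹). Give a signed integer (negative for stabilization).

-12900

Ligand charges: 2×(-1) from NO₂⁻ and 2×(+0) from bipy sum to -2; with overall charge +0, Fe is +2.
Fe is in group 8, so Fe²⁺ is d⁶ (8 − 2 = 6).
Electron filling gives t2g^6 e_g^0.
Orbital CFSE = 6(-0.4) + 0(0.6) = -2.4Δ_oct = -2.4 × 26875 = -64500 cm⁻¹.
High-spin d⁶ would be t2g^4 e_g^2 with 1 pair; low-spin has 3, so 2 excess pairs cost +2P = +51600 cm⁻¹.
Overall CFSE = -64500 + 51600 = -12900 cm⁻¹.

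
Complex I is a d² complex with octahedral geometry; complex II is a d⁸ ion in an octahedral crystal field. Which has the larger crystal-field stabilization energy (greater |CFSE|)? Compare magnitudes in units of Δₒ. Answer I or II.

I: t₂g² eg⁰, CFSE = -0.8Δₒ.
II: t₂g⁶ eg², CFSE = -1.2Δₒ.
So II has the larger |CFSE|.

II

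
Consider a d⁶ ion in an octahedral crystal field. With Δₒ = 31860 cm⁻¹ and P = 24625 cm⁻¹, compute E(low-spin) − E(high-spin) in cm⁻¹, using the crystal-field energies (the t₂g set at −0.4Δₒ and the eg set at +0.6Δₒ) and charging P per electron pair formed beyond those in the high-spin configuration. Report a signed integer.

-14470

High-spin d⁶ fills as t₂g⁴ eg² with CFSE 4(−0.4) + 2(+0.6) = -0.4Δₒ = -12744 cm⁻¹.
Low-spin: t₂g⁶ eg⁰, orbital CFSE = -2.4Δₒ = -76464 cm⁻¹; plus 2 excess pairs × P = +49250 cm⁻¹; total -27214 cm⁻¹.
Thus E(LS) − E(HS) = -14470 cm⁻¹.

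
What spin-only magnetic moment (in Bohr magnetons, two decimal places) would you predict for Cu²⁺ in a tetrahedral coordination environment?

Group 11 minus oxidation state +2 gives a d⁹ configuration for Cu²⁺.
Tetrahedral fields are weak (Δₜ ≈ 4/9 Δₒ), so electrons fill high-spin.
Configuration: e^4 t2^5 → 1 unpaired electron.
μ(spin-only) = √[1(1+2)] = √3 ≈ 1.73 Bohr magnetons.

1.73 Bohr magnetons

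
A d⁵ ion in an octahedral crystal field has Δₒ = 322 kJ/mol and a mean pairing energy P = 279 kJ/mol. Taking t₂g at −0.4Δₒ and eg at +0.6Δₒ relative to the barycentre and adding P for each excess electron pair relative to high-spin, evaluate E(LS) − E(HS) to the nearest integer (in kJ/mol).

High-spin: t₂g³ eg², CFSE = 0.0Δₒ = 0 kJ/mol.
Low-spin t₂g⁵ eg⁰ gives -2.0Δₒ = -644 kJ/mol, but forming 2 extra pairs costs 2P = 558 kJ/mol, so E(LS) = -644 + 558 = -86 kJ/mol.
The difference is -86 − (0) = -86 kJ/mol, so low-spin lies lower.

-86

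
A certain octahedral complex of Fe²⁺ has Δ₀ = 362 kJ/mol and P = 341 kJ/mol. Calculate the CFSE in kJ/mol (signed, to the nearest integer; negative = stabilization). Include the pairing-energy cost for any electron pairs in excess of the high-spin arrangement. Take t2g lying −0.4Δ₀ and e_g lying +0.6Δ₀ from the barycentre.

-187

Fe²⁺: group 8, so d-count = 8 − 2 = 6.
Since Δ₀ = 362 kJ/mol > P = 341 kJ/mol, the complex adopts the low-spin configuration.
Configuration: t2g^6 e_g^0.
Orbital CFSE = -2.4Δ₀ = -2.4 × 362 = -869 kJ/mol.
Excess pairs vs high-spin: 3 − 1 = 2; pairing cost = +682 kJ/mol.
Net CFSE = -869 + 682 = -187 kJ/mol.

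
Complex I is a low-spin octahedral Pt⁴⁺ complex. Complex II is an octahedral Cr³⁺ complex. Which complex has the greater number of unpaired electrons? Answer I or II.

II

I: Group 10 minus oxidation state +4 gives a d⁶ configuration for Pt⁴⁺; t₂g⁶ eg⁰ → 0 unpaired.
II: Cr³⁺: group 6, so d-count = 6 − 3 = 3; For octahedral d³ the high- and low-spin configurations coincide; t2g^3 e_g^0 → 3 unpaired.
So II has more unpaired electrons.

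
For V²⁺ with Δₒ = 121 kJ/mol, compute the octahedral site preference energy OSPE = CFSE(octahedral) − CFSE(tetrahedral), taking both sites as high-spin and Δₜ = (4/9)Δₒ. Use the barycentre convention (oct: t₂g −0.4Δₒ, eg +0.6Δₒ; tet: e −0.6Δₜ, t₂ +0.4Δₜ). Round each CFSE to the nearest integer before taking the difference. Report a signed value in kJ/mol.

V is in group 5, so V²⁺ is d³ (5 − 2 = 3).
Octahedral high-spin t₂g³ eg⁰: CFSE = -1.2 × 121 = -145 kJ/mol.
Tetrahedral: e² t₂¹, CFSE = 2(−0.6) + 1(+0.4) = -0.8Δₜ = -0.8 × (4/9) × 121 = -43 kJ/mol.
OSPE = -145 − (-43) = -102 kJ/mol.

-102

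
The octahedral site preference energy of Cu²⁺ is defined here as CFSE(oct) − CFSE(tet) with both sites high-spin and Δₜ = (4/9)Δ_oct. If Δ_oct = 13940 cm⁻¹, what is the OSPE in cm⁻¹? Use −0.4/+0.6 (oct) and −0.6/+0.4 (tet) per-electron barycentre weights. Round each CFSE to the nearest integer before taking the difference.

Cu²⁺: group 11, so d-count = 11 − 2 = 9.
Octahedral (high-spin): t2g^6 e_g^3, CFSE = 6(−0.4) + 3(+0.6) = -0.6Δ_oct = -0.6 × 13940 = -8364 cm⁻¹.
Tetrahedral: e^4 t2^5, CFSE = 4(−0.6) + 5(+0.4) = -0.4Δₜ = -0.4 × (4/9) × 13940 = -2478 cm⁻¹.
OSPE = CFSE(oct) − CFSE(tet) = -8364 − (-2478) = -5886 cm⁻¹.

-5886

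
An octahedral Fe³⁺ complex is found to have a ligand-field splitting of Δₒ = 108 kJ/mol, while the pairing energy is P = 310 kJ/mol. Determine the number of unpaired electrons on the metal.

Fe sits in group 8; removing 3 electrons leaves Fe³⁺ with 8 − 3 = 5 d electrons.
With Δₒ < P the complex is high-spin.
Filling d⁵ accordingly: t₂g³ eg².
Unpaired electrons: 5.

5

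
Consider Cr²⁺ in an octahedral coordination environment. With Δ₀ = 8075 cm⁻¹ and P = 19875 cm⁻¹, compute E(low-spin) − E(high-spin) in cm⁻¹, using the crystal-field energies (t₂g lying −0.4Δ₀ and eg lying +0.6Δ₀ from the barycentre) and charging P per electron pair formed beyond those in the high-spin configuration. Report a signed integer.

Cr²⁺: group 6, so d-count = 6 − 2 = 4.
In the high-spin limit (t₂g³ eg¹) the orbital term is -0.6Δ₀ = -4845 cm⁻¹, with no excess pairing.
For low-spin the configuration is t₂g⁴ eg⁰: orbital energy -1.6 × 8075 = -12920 cm⁻¹, and 1 additional pair relative to high-spin adds 19875 cm⁻¹, giving 6955 cm⁻¹.
E(LS) − E(HS) = 6955 − (-4845) = 11800 cm⁻¹.

11800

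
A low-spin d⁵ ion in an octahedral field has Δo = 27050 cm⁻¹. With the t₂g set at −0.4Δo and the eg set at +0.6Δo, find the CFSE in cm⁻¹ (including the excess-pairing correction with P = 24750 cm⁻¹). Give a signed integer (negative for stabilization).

-4600

Electron filling gives t₂g⁵ eg⁰.
The orbital stabilization is -2.0Δo = -2.0 × 27050 = -54100 cm⁻¹.
Relative to high-spin t₂g³ eg² (0 paired), the low-spin configuration has 2 additional pairs, contributing +2 × 24750 = +49500 cm⁻¹.
Net CFSE = -54100 + 49500 = -4600 cm⁻¹.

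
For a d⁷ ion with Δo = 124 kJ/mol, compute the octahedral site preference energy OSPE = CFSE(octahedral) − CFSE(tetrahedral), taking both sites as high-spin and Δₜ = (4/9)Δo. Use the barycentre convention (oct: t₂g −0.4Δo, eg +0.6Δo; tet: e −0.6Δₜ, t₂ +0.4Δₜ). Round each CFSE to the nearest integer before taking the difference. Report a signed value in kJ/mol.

-33

Octahedral (high-spin): t₂g⁵ eg², CFSE = 5(−0.4) + 2(+0.6) = -0.8Δo = -0.8 × 124 = -99 kJ/mol.
Tetrahedral: e⁴ t₂³, CFSE = 4(−0.6) + 3(+0.4) = -1.2Δₜ = -1.2 × (4/9) × 124 = -66 kJ/mol.
Subtracting, OSPE = -99 − (-66) = -33 kJ/mol.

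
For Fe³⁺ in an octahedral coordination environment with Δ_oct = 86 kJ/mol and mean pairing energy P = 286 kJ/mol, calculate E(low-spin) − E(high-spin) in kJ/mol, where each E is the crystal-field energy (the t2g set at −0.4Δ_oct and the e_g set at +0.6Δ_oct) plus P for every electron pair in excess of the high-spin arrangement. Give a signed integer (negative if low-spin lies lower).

400

Fe³⁺: group 8, so d-count = 8 − 3 = 5.
High-spin: t2g^3 e_g^2, CFSE = 0.0Δ_oct = 0 kJ/mol.
Low-spin: t2g^5 e_g^0, orbital CFSE = -2.0Δ_oct = -172 kJ/mol; plus 2 excess pairs × P = +572 kJ/mol; total 400 kJ/mol.
Thus E(LS) − E(HS) = 400 kJ/mol.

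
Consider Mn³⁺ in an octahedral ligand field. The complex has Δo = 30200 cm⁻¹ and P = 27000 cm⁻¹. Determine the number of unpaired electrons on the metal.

2

Mn sits in group 7; removing 3 electrons leaves Mn³⁺ with 7 − 3 = 4 d electrons.
Δo > P, so pairing is preferred: the ground state is low-spin.
That gives t₂g⁴ eg⁰.
Unpaired electrons: 2.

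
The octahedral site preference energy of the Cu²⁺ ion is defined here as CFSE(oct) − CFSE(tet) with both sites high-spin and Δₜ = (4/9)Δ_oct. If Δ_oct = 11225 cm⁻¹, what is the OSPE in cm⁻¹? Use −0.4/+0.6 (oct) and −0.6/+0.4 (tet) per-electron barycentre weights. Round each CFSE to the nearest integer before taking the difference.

-4739

Cu²⁺: group 11, so d-count = 11 − 2 = 9.
In an octahedral site d⁹ (HS) is t2g^6 e_g^3, giving CFSE(oct) = -0.6Δ_oct = -6735 cm⁻¹.
Tetrahedral e^4 t2^5 gives -0.4Δₜ = -0.4 × (4/9) × 11225 = -1996 cm⁻¹.
OSPE = CFSE(oct) − CFSE(tet) = -6735 − (-1996) = -4739 cm⁻¹.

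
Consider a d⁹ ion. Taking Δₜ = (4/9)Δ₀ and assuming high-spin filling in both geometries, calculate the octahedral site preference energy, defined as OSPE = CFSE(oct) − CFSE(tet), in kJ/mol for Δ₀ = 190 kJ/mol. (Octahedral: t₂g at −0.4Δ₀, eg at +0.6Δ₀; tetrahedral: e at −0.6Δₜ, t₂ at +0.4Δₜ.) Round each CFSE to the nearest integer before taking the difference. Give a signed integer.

Octahedral high-spin t₂g⁶ eg³: CFSE = -0.6 × 190 = -114 kJ/mol.
Tetrahedral: e⁴ t₂⁵, CFSE = 4(−0.6) + 5(+0.4) = -0.4Δₜ = -0.4 × (4/9) × 190 = -34 kJ/mol.
OSPE = CFSE(oct) − CFSE(tet) = -114 − (-34) = -80 kJ/mol.

-80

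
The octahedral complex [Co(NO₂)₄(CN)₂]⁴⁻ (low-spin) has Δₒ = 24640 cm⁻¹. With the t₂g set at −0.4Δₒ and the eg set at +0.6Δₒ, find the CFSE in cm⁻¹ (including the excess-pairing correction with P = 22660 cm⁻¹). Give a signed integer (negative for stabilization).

Ligand charges: 4×(-1) from NO₂⁻ and 2×(-1) from CN⁻ sum to -6; with overall charge -4, Co is +2.
Co sits in group 9; removing 2 electrons leaves Co²⁺ with 9 − 2 = 7 d electrons.
Configuration: t₂g⁶ eg¹.
CFSE(orbital) = 6×(-0.4Δₒ) + 1×(0.6Δₒ) = -1.8Δₒ; with Δₒ = 24640 cm⁻¹ that is -44352 cm⁻¹.
Relative to high-spin t₂g⁵ eg² (2 paired), the low-spin configuration has 1 additional pair, contributing +1 × 22660 = +22660 cm⁻¹.
Net CFSE = -44352 + 22660 = -21692 cm⁻¹.

-21692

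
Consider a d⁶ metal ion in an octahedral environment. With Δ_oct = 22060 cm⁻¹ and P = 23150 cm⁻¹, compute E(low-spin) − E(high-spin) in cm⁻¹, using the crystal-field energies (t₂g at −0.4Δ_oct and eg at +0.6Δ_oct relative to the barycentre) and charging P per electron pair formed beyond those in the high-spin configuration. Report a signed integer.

High-spin: t₂g⁴ eg², CFSE = -0.4Δ_oct = -8824 cm⁻¹.
Low-spin: t₂g⁶ eg⁰, orbital CFSE = -2.4Δ_oct = -52944 cm⁻¹; plus 2 excess pairs × P = +46300 cm⁻¹; total -6644 cm⁻¹.
E(LS) − E(HS) = -6644 − (-8824) = 2180 cm⁻¹.

2180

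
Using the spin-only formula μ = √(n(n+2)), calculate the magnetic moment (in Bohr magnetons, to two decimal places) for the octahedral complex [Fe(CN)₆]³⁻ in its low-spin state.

Each CN⁻ contributes -1; 6 × (-1) = -6. With overall charge -3, Fe is in the +3 oxidation state.
Fe sits in group 8; removing 3 electrons leaves Fe³⁺ with 8 − 3 = 5 d electrons.
Configuration: t₂g⁵ eg⁰ → 1 unpaired electron.
μ(spin-only) = √[1(1+2)] = √3 ≈ 1.73 Bohr magnetons.

1.73 Bohr magnetons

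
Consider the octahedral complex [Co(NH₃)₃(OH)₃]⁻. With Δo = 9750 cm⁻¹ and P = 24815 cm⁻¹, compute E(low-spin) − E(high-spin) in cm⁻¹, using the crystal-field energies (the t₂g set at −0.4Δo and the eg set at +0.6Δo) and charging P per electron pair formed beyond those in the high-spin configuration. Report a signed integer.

Ligand charges: 3×(+0) from NH₃ and 3×(-1) from OH⁻ sum to -3; with overall charge -1, Co is +2.
Co²⁺: group 9, so d-count = 9 − 2 = 7.
High-spin d⁷ fills as t₂g⁵ eg² with CFSE 5(−0.4) + 2(+0.6) = -0.8Δo = -7800 cm⁻¹.
Low-spin t₂g⁶ eg¹ gives -1.8Δo = -17550 cm⁻¹, but forming 1 extra pair costs 1P = 24815 cm⁻¹, so E(LS) = -17550 + 24815 = 7265 cm⁻¹.
E(LS) − E(HS) = 7265 − (-7800) = 15065 cm⁻¹.

15065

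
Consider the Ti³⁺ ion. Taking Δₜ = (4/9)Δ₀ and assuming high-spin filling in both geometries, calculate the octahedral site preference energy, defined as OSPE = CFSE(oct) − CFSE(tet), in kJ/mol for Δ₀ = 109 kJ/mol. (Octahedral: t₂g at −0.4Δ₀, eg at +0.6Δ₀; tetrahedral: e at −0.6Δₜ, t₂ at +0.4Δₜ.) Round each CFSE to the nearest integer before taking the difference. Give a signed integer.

-15

Ti is in group 4, so Ti³⁺ is d¹ (4 − 3 = 1).
In an octahedral site d¹ (HS) is t2g^1 e_g^0, giving CFSE(oct) = -0.4Δ₀ = -44 kJ/mol.
In a tetrahedral site the filling is e^1 t2^0: CFSE(tet) = -0.6Δₜ = -0.6 × (4/9)(109) = -29 kJ/mol.
OSPE = CFSE(oct) − CFSE(tet) = -44 − (-29) = -15 kJ/mol.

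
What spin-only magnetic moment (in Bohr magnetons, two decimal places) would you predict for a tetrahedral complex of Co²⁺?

Co²⁺: group 9, so d-count = 9 − 2 = 7.
Tetrahedral fields are weak (Δₜ ≈ 4/9 Δₒ), so electrons fill high-spin.
Configuration: e⁴ t₂³ → 3 unpaired electrons.
μ(spin-only) = √[3(3+2)] = √15 ≈ 3.87 Bohr magnetons.

3.87 Bohr magnetons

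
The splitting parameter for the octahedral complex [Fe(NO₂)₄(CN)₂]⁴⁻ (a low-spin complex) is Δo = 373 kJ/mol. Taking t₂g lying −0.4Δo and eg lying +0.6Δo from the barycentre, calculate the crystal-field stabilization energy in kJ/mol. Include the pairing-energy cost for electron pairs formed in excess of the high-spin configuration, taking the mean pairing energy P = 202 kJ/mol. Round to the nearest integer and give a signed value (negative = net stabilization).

-491

Ligand charges: 4×(-1) from NO₂⁻ and 2×(-1) from CN⁻ sum to -6; with overall charge -4, Fe is +2.
Group 8 minus oxidation state +2 gives a d⁶ configuration for Fe²⁺.
Configuration: t₂g⁶ eg⁰.
Orbital CFSE = 6(-0.4) + 0(0.6) = -2.4Δo = -2.4 × 373 = -895 kJ/mol.
Pairing penalty: 3 pairs vs 1 in the high-spin reference → 2 extra × P = 404 kJ/mol.
Overall CFSE = -895 + 404 = -491 kJ/mol.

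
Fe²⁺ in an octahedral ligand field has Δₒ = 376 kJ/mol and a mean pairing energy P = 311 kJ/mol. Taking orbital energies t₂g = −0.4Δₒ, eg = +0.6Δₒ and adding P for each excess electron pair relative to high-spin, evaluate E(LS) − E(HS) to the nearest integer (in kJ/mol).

-130

Group 8 minus oxidation state +2 gives a d⁶ configuration for Fe²⁺.
High-spin: t₂g⁴ eg², CFSE = -0.4Δₒ = -150 kJ/mol.
For low-spin the configuration is t₂g⁶ eg⁰: orbital energy -2.4 × 376 = -902 kJ/mol, and 2 additional pairs relative to high-spin add 622 kJ/mol, giving -280 kJ/mol.
The difference is -280 − (-150) = -130 kJ/mol, so low-spin lies lower.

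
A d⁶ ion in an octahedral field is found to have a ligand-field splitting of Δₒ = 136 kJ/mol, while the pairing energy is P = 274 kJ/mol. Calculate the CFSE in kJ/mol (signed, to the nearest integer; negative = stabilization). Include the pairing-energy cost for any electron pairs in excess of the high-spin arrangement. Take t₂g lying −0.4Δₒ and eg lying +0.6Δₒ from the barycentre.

-54

Since Δₒ = 136 kJ/mol < P = 274 kJ/mol, the complex adopts the high-spin configuration.
Configuration: t₂g⁴ eg².
Orbital CFSE = -0.4Δₒ = -0.4 × 136 = -54 kJ/mol.
High-spin has no excess pairs, so no pairing correction applies.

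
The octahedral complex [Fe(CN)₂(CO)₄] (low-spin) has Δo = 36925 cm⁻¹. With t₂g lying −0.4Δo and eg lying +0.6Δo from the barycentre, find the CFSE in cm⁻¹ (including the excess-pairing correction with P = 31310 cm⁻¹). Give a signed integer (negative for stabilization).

-26000

Ligand charges: 2×(-1) from CN⁻ and 4×(+0) from CO sum to -2; with overall charge +0, Fe is +2.
Group 8 minus oxidation state +2 gives a d⁶ configuration for Fe²⁺.
The d⁶ electrons fill as t₂g⁶ eg⁰.
Orbital CFSE = 6(-0.4) + 0(0.6) = -2.4Δo = -2.4 × 36925 = -88620 cm⁻¹.
High-spin d⁶ would be t₂g⁴ eg² with 1 pair; low-spin has 3, so 2 excess pairs cost +2P = +62620 cm⁻¹.
Net CFSE = -88620 + 62620 = -26000 cm⁻¹.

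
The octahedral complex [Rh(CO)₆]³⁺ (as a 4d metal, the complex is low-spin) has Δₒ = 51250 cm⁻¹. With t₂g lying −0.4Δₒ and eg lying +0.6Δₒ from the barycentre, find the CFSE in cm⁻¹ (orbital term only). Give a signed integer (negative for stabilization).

CO is neutral, so the +3 overall charge sits on Rh: oxidation state +3.
Rh sits in group 9; removing 3 electrons leaves Rh³⁺ with 9 − 3 = 6 d electrons.
The d⁶ electrons fill as t₂g⁶ eg⁰.
CFSE(orbital) = 6×(-0.4Δₒ) + 0×(0.6Δₒ) = -2.4Δₒ; with Δₒ = 51250 cm⁻¹ that is -123000 cm⁻¹.

-123000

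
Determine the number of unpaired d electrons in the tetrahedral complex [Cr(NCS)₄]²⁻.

Each NCS⁻ contributes -1; 4 × (-1) = -4. With overall charge -2, Cr is in the +2 oxidation state.
Cr is in group 6, so Cr²⁺ is d⁴ (6 − 2 = 4).
With tetrahedral geometry the complex is necessarily high-spin.
Configuration: e^2 t2^2, giving 4 unpaired electrons.

4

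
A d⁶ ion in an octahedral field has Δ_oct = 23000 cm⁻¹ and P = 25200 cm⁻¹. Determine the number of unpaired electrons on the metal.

With Δ_oct < P the complex is high-spin.
That gives t2g^4 e_g^2.
Unpaired electrons: 4.

4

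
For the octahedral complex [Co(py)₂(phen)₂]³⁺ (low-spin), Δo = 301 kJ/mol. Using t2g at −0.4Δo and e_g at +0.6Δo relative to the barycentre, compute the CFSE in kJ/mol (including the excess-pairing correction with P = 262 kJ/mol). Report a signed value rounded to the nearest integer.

Ligand charges: 2×(+0) from py and 2×(+0) from phen sum to +0; with overall charge +3, Co is +3.
Co is in group 9, so Co³⁺ is d⁶ (9 − 3 = 6).
The d⁶ electrons fill as t2g^6 e_g^0.
CFSE(orbital) = 6×(-0.4Δo) + 0×(0.6Δo) = -2.4Δo; with Δo = 301 kJ/mol that is -722 kJ/mol.
Pairing penalty: 3 pairs vs 1 in the high-spin reference → 2 extra × P = 524 kJ/mol.
Net CFSE = -722 + 524 = -198 kJ/mol.

-198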